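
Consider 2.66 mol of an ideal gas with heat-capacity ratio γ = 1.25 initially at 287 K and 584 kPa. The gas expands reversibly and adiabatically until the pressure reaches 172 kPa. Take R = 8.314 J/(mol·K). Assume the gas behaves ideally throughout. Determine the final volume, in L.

V₁ = nRT₁/P₁ = 2.66×8.314×287/584 = 10.9 L.
Adiabatic: T₂/T₁ = (P₂/P₁)^((γ−1)/γ) ⇒ T₂ = 287×(0.295)^0.200 = 225 K; V₂ = 28.9 L.

28.9 L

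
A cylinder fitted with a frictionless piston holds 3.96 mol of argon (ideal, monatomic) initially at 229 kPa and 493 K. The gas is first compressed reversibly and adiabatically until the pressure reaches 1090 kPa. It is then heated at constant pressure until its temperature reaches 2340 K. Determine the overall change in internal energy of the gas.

91200 J

V₁ = nRT₁/P₁ = 3.96×8.314×493/229 = 70.9 L.
Step 1 — Adiabatic: T₂/T₁ = (P₂/P₁)^((γ−1)/γ) ⇒ T₂ = 493×(4.76)^0.400 = 920 K; V₂ = 27.8 L.
ΔU = nCvΔT = 3.96×12.5×(920−493) = 21100 J.
Q = 0 for an adiabatic process, so W = −ΔU = -21100 J.
State after step 1: P = 1090 kPa, V = 27.8 L, T = 920 K.
Step 2 — Isobaric: P stays 1090 kPa; V/T = const ⇒ T₂ = 2340 K, V₂ = 70.7 L.
W = PΔV = 1090×(70.7−27.8) kPa·L = 46700 J.
ΔU = nCvΔT = 3.96×12.5×(2340−920) = 70100 J.
Q = ΔU + W = nCpΔT = 117000 J.
Net over both steps: W = 25600 J, Q = 117000 J, ΔU = 91200 J.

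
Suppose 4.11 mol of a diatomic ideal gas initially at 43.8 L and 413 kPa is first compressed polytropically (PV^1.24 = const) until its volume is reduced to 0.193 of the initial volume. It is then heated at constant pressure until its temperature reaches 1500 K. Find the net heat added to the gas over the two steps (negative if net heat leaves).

70800 J

T₁ = P₁V₁/(nR) = 413×43.8/(4.11×8.314) = 529 K.
Step 1 — Polytropic n=1.24: T₂ = T₁(V₁/V₂)^(n−1) = 529×(5.18)^0.24 = 786 K; P₂ = P₁(V₁/V₂)^n = 3180 kPa.
W = (P₁V₁−P₂V₂)/(n−1) = (413×43.8−3180×8.45)/0.24 = -36500 J.
ΔU = nCvΔT = 4.11×20.8×(786−529) = 21900 J.
Q = ΔU + W = -14600 J.
State after step 1: P = 3180 kPa, V = 8.45 L, T = 786 K.
Step 2 — Isobaric: P stays 3180 kPa; V/T = const ⇒ T₂ = 1500 K, V₂ = 16.1 L.
W = PΔV = 3180×(16.1−8.45) kPa·L = 24400 J.
ΔU = nCvΔT = 4.11×20.8×(1500−786) = 61000 J.
Q = ΔU + W = nCpΔT = 85400 J.
Net over both steps: W = -12100 J, Q = 70800 J, ΔU = 82900 J.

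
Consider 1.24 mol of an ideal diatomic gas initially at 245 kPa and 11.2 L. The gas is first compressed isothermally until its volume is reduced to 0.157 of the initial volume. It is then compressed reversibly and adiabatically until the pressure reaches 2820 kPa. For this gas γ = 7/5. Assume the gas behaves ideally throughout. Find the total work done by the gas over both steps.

-6340 J

T₁ = P₁V₁/(nR) = 245×11.2/(1.24×8.314) = 266 K.
Step 1 — Isothermal: T stays 266 K; PV = const ⇒ V₂ = 1.76 L, P₂ = 1560 kPa.
ΔU = 0 (ideal gas, T constant).
W = nRT ln(V₂/V₁) = 1.24×8.314×266×ln(0.157) = -5080 J.
Q = ΔU + W = -5080 J.
State after step 1: P = 1560 kPa, V = 1.76 L, T = 266 K.
Step 2 — Adiabatic: T₂/T₁ = (P₂/P₁)^((γ−1)/γ) ⇒ T₂ = 266×(1.81)^0.286 = 315 K; V₂ = 1.15 L.
ΔU = nCvΔT = 1.24×20.8×(315−266) = 1260 J.
Q = 0 for an adiabatic process, so W = −ΔU = -1260 J.
Net over both steps: W = -6340 J, Q = -5080 J, ΔU = 1260 J.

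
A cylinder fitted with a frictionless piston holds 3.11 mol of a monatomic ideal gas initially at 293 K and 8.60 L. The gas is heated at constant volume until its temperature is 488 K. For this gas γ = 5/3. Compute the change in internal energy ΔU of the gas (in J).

7560 J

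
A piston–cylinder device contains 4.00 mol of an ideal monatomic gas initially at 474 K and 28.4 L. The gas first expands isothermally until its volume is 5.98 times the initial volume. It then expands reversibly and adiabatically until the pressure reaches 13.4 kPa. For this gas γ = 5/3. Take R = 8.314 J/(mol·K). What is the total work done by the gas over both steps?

40900 J

P₁ = nRT₁/V₁ = 4.00×8.314×474/28.4 = 555 kPa.
Step 1 — Isothermal: T stays 474 K; PV = const ⇒ V₂ = 170 L, P₂ = 92.8 kPa.
ΔU = 0 (ideal gas, T constant).
W = nRT ln(V₂/V₁) = 4.00×8.314×474×ln(5.98) = 28200 J.
Q = ΔU + W = 28200 J.
State after step 1: P = 92.8 kPa, V = 170 L, T = 474 K.
Step 2 — Adiabatic: T₂/T₁ = (P₂/P₁)^((γ−1)/γ) ⇒ T₂ = 474×(0.144)^0.400 = 219 K; V₂ = 542 L.
ΔU = nCvΔT = 4.00×12.5×(219−474) = -12700 J.
Q = 0 for an adiabatic process, so W = −ΔU = 12700 J.
Net over both steps: W = 40900 J, Q = 28200 J, ΔU = -12700 J.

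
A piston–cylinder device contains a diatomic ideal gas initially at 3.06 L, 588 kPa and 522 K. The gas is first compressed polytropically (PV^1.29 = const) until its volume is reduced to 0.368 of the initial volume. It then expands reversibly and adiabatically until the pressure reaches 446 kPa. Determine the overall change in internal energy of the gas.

-656 J

n = P₁V₁/(RT₁) = 588×3.06/(8.314×522) = 0.415 mol.
Step 1 — Polytropic n=1.29: T₂ = T₁(V₁/V₂)^(n−1) = 522×(2.72)^0.29 = 698 K; P₂ = P₁(V₁/V₂)^n = 2140 kPa.
W = (P₁V₁−P₂V₂)/(n−1) = (588×3.06−2140×1.13)/0.29 = -2090 J.
ΔU = nCvΔT = 0.415×20.8×(698−522) = 1510 J.
Q = ΔU + W = -574 J.
State after step 1: P = 2140 kPa, V = 1.13 L, T = 698 K.
Step 2 — Adiabatic: T₂/T₁ = (P₂/P₁)^((γ−1)/γ) ⇒ T₂ = 698×(0.209)^0.286 = 446 K; V₂ = 3.45 L.
ΔU = nCvΔT = 0.415×20.8×(446−698) = -2170 J.
Q = 0 for an adiabatic process, so W = −ΔU = 2170 J.
Net over both steps: W = 81.8 J, Q = -574 J, ΔU = -656 J.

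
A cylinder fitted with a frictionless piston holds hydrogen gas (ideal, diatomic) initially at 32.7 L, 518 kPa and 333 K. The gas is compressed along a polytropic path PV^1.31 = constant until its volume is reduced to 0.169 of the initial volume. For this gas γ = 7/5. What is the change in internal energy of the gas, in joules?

n = P₁V₁/(RT₁) = 518×32.7/(8.314×333) = 6.12 mol.
Polytropic n=1.31: T₂ = T₁(V₁/V₂)^(n−1) = 333×(5.92)^0.31 = 578 K; P₂ = P₁(V₁/V₂)^n = 5320 kPa.
For an ideal gas ΔU = nCvΔT with Cv = (5/2)R = 20.8 J/(mol·K).
ΔU = 6.12×20.8×(578−333) = 31100 J.

31100 J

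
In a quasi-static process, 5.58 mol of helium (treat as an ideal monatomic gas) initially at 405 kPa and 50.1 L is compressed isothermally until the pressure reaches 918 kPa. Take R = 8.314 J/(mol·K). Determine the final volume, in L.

22.1 L

T₁ = P₁V₁/(nR) = 405×50.1/(5.58×8.314) = 437 K.
Isothermal: T stays 437 K; PV = const ⇒ V₂ = 22.1 L, P₂ = 918 kPa.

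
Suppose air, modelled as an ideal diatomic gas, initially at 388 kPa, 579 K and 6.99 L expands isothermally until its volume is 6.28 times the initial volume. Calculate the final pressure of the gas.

61.8 kPa

Isothermal: T stays 579 K; PV = const ⇒ V₂ = 43.9 L, P₂ = 61.8 kPa.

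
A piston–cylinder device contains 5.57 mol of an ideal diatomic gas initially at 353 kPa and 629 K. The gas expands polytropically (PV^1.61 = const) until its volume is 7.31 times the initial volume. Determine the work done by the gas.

V₁ = nRT₁/P₁ = 5.57×8.314×629/353 = 82.5 L.
Polytropic n=1.61: T₂ = T₁(V₁/V₂)^(n−1) = 629×(0.137)^0.61 = 187 K; P₂ = P₁(V₁/V₂)^n = 14.4 kPa.
W = (P₁V₁−P₂V₂)/(n−1) = (353×82.5−14.4×603)/0.61 = 33600 J.

33600 J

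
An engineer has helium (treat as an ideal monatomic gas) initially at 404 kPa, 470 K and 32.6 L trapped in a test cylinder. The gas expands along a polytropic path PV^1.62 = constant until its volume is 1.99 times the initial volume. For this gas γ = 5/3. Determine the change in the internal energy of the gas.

-6860 J

n = P₁V₁/(RT₁) = 404×32.6/(8.314×470) = 3.37 mol.
Polytropic n=1.62: T₂ = T₁(V₁/V₂)^(n−1) = 470×(0.503)^0.62 = 307 K; P₂ = P₁(V₁/V₂)^n = 133 kPa.
For an ideal gas ΔU = nCvΔT with Cv = (3/2)R = 12.5 J/(mol·K).
ΔU = 3.37×12.5×(307−470) = -6860 J.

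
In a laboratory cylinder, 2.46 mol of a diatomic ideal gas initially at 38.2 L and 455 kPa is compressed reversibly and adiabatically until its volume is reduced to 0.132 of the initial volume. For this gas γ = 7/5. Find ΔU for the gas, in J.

54200 J

T₁ = P₁V₁/(nR) = 455×38.2/(2.46×8.314) = 850 K.
Adiabatic: TV^(γ−1) = const ⇒ T₂ = 850×(7.58)^0.400 = 1910 K; PV^γ = const ⇒ P₂ = 7750 kPa.
For an ideal gas ΔU = nCvΔT with Cv = (5/2)R = 20.8 J/(mol·K).
ΔU = 2.46×20.8×(1910−850) = 54200 J.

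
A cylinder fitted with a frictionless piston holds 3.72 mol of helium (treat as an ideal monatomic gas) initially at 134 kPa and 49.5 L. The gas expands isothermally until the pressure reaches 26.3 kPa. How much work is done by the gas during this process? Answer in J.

T₁ = P₁V₁/(nR) = 134×49.5/(3.72×8.314) = 214 K.
Isothermal: T stays 214 K; PV = const ⇒ V₂ = 252 L, P₂ = 26.3 kPa.
W = nRT ln(V₂/V₁) = 3.72×8.314×214×ln(5.10) = 10800 J.

10800 J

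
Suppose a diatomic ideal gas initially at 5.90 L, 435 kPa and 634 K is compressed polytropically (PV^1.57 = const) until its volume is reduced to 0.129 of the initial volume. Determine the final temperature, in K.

2040 K

Polytropic n=1.57: T₂ = T₁(V₁/V₂)^(n−1) = 634×(7.75)^0.57 = 2040 K; P₂ = P₁(V₁/V₂)^n = 10800 kPa.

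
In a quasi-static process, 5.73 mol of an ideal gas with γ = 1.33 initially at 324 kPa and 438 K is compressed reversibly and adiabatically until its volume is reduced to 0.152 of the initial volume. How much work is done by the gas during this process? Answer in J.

V₁ = nRT₁/P₁ = 5.73×8.314×438/324 = 64.4 L.
Adiabatic: TV^(γ−1) = const ⇒ T₂ = 438×(6.58)^0.330 = 816 K; PV^γ = const ⇒ P₂ = 3970 kPa.
ΔU = nCvΔT = 5.73×25.2×(816−438) = 54500 J.
Q = 0 for an adiabatic process, so W = −ΔU = -54500 J.

-54500 J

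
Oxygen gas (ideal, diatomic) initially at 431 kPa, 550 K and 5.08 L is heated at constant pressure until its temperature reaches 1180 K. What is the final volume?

Isobaric: P stays 431 kPa; V/T = const ⇒ T₂ = 1180 K, V₂ = 10.9 L.

10.9 L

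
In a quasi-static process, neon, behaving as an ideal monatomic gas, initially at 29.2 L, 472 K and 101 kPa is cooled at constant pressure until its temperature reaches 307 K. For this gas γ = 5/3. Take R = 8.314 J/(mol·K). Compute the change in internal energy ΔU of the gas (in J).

-1550 J

n = P₁V₁/(RT₁) = 101×29.2/(8.314×472) = 0.752 mol.
Isobaric: P stays 101 kPa; V/T = const ⇒ T₂ = 307 K, V₂ = 19.0 L.
For an ideal gas ΔU = nCvΔT with Cv = (3/2)R = 12.5 J/(mol·K).
ΔU = 0.752×12.5×(307−472) = -1550 J.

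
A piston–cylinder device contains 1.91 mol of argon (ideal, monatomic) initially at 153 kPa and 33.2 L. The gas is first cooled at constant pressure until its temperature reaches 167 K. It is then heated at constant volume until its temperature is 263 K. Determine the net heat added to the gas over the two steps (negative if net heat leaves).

T₁ = P₁V₁/(nR) = 153×33.2/(1.91×8.314) = 320 K.
Step 1 — Isobaric: P stays 153 kPa; V/T = const ⇒ T₂ = 167 K, V₂ = 17.3 L.
W = PΔV = 153×(17.3−33.2) kPa·L = -2430 J.
ΔU = nCvΔT = 1.91×12.5×(167−320) = -3640 J.
Q = ΔU + W = nCpΔT = -6070 J.
State after step 1: P = 153 kPa, V = 17.3 L, T = 167 K.
Step 2 — Isochoric: V stays 17.3 L; P/T = const ⇒ T₂ = 263 K, P₂ = 241 kPa.
W = 0 (no volume change).
ΔU = nCvΔT = 1.91×12.5×(263−167) = 2290 J.
Q = ΔU = 2290 J.
Net over both steps: W = -2430 J, Q = -3780 J, ΔU = -1350 J.

-3780 J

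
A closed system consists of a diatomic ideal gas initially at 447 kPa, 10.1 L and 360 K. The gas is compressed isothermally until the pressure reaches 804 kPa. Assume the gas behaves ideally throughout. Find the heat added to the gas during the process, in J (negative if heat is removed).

-2650 J

n = P₁V₁/(RT₁) = 447×10.1/(8.314×360) = 1.51 mol.
Isothermal: T stays 360 K; PV = const ⇒ V₂ = 5.62 L, P₂ = 804 kPa.
ΔU = 0 (ideal gas, T constant).
W = nRT ln(V₂/V₁) = 1.51×8.314×360×ln(0.556) = -2650 J.
Q = ΔU + W = -2650 J.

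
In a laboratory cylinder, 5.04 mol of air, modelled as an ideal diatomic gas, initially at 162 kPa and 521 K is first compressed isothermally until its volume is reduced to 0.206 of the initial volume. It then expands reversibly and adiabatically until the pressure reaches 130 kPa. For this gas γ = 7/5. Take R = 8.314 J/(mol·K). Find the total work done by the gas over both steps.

-12500 J

V₁ = nRT₁/P₁ = 5.04×8.314×521/162 = 135 L.
Step 1 — Isothermal: T stays 521 K; PV = const ⇒ V₂ = 27.8 L, P₂ = 786 kPa.
ΔU = 0 (ideal gas, T constant).
W = nRT ln(V₂/V₁) = 5.04×8.314×521×ln(0.206) = -34500 J.
Q = ΔU + W = -34500 J.
State after step 1: P = 786 kPa, V = 27.8 L, T = 521 K.
Step 2 — Adiabatic: T₂/T₁ = (P₂/P₁)^((γ−1)/γ) ⇒ T₂ = 521×(0.165)^0.286 = 312 K; V₂ = 100 L.
ΔU = nCvΔT = 5.04×20.8×(312−521) = -21900 J.
Q = 0 for an adiabatic process, so W = −ΔU = 21900 J.
Net over both steps: W = -12500 J, Q = -34500 J, ΔU = -21900 J.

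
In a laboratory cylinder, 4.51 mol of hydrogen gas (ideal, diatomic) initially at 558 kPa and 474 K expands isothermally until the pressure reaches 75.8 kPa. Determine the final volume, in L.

234 L

V₁ = nRT₁/P₁ = 4.51×8.314×474/558 = 31.9 L.
Isothermal: T stays 474 K; PV = const ⇒ V₂ = 234 L, P₂ = 75.8 kPa.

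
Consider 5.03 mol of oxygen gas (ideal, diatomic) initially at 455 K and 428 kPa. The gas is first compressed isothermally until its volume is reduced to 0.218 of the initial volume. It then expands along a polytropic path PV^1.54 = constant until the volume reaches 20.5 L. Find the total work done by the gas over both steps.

V₁ = nRT₁/P₁ = 5.03×8.314×455/428 = 44.5 L.
Step 1 — Isothermal: T stays 455 K; PV = const ⇒ V₂ = 9.69 L, P₂ = 1960 kPa.
ΔU = 0 (ideal gas, T constant).
W = nRT ln(V₂/V₁) = 5.03×8.314×455×ln(0.218) = -29000 J.
Q = ΔU + W = -29000 J.
State after step 1: P = 1960 kPa, V = 9.69 L, T = 455 K.
Step 2 — Polytropic n=1.54: T₂ = T₁(V₁/V₂)^(n−1) = 455×(0.473)^0.54 = 304 K; P₂ = P₁(V₁/V₂)^n = 619 kPa.
W = (P₁V₁−P₂V₂)/(n−1) = (1960×9.69−619×20.5)/0.54 = 11700 J.
ΔU = nCvΔT = 5.03×20.8×(304−455) = -15800 J.
Q = ΔU + W = -4100 J.
Net over both steps: W = -17300 J, Q = -33100 J, ΔU = -15800 J.

-17300 J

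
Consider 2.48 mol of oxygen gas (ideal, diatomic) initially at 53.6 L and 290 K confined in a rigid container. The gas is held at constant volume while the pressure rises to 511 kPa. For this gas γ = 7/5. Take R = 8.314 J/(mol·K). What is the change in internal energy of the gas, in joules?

P₁ = nRT₁/V₁ = 2.48×8.314×290/53.6 = 112 kPa.
Isochoric: V stays 53.6 L; P/T = const ⇒ T₂ = 1330 K, P₂ = 511 kPa.
For an ideal gas ΔU = nCvΔT with Cv = (5/2)R = 20.8 J/(mol·K).
ΔU = 2.48×20.8×(1330−290) = 53500 J.

53500 J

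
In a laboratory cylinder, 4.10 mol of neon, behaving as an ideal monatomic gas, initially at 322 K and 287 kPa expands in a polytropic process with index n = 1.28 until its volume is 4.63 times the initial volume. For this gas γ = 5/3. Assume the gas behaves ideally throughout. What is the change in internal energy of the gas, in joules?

V₁ = nRT₁/P₁ = 4.10×8.314×322/287 = 38.2 L.
Polytropic n=1.28: T₂ = T₁(V₁/V₂)^(n−1) = 322×(0.216)^0.28 = 210 K; P₂ = P₁(V₁/V₂)^n = 40.4 kPa.
For an ideal gas ΔU = nCvΔT with Cv = (3/2)R = 12.5 J/(mol·K).
ΔU = 4.10×12.5×(210−322) = -5740 J.

-5740 J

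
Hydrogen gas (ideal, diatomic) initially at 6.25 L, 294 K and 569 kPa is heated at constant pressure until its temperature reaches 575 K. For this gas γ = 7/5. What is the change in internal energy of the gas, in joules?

8500 J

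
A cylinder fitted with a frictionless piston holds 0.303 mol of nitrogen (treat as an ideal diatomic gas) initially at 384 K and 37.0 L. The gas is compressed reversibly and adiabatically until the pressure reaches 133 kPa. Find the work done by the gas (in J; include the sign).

-1430 J

P₁ = nRT₁/V₁ = 0.303×8.314×384/37.0 = 26.1 kPa.
Adiabatic: T₂/T₁ = (P₂/P₁)^((γ−1)/γ) ⇒ T₂ = 384×(5.09)^0.286 = 611 K; V₂ = 11.6 L.
ΔU = nCvΔT = 0.303×20.8×(611−384) = 1430 J.
Q = 0 for an adiabatic process, so W = −ΔU = -1430 J.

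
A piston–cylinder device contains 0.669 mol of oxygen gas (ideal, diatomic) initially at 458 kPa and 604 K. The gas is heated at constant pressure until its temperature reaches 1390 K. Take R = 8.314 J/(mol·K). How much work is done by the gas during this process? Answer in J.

4370 J

V₁ = nRT₁/P₁ = 0.669×8.314×604/458 = 7.34 L.
Isobaric: P stays 458 kPa; V/T = const ⇒ T₂ = 1390 K, V₂ = 16.9 L.
W = PΔV = 458×(16.9−7.34) kPa·L = 4370 J.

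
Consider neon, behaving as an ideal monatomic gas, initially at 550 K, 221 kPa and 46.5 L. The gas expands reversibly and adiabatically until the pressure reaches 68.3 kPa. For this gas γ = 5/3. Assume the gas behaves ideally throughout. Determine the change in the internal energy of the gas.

n = P₁V₁/(RT₁) = 221×46.5/(8.314×550) = 2.25 mol.
Adiabatic: T₂/T₁ = (P₂/P₁)^((γ−1)/γ) ⇒ T₂ = 550×(0.309)^0.400 = 344 K; V₂ = 94.1 L.
For an ideal gas ΔU = nCvΔT with Cv = (3/2)R = 12.5 J/(mol·K).
ΔU = 2.25×12.5×(344−550) = -5780 J.

-5780 J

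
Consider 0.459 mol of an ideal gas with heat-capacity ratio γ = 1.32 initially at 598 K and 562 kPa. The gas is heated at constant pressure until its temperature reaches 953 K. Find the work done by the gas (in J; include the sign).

1350 J

V₁ = nRT₁/P₁ = 0.459×8.314×598/562 = 4.06 L.
Isobaric: P stays 562 kPa; V/T = const ⇒ T₂ = 953 K, V₂ = 6.47 L.
W = PΔV = 562×(6.47−4.06) kPa·L = 1350 J.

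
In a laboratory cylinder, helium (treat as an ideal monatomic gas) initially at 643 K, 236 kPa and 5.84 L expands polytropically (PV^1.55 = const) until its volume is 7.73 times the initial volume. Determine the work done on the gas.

n = P₁V₁/(RT₁) = 236×5.84/(8.314×643) = 0.258 mol.
Polytropic n=1.55: T₂ = T₁(V₁/V₂)^(n−1) = 643×(0.129)^0.55 = 209 K; P₂ = P₁(V₁/V₂)^n = 9.91 kPa.
W = (P₁V₁−P₂V₂)/(n−1) = (236×5.84−9.91×45.1)/0.55 = 1690 J.
Work done on the gas = −W_by = -1690 J.

-1690 J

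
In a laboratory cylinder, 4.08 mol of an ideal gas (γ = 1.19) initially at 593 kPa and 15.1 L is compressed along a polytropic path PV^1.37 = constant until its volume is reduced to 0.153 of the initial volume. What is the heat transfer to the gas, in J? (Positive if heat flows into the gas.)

23000 J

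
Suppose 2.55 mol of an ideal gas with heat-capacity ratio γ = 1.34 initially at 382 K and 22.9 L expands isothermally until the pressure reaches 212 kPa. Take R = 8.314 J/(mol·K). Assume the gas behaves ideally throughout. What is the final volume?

P₁ = nRT₁/V₁ = 2.55×8.314×382/22.9 = 354 kPa.
Isothermal: T stays 382 K; PV = const ⇒ V₂ = 38.2 L, P₂ = 212 kPa.

38.2 L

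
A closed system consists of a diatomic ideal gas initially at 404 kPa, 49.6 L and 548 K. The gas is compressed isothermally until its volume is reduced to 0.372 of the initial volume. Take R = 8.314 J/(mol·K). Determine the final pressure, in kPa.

1090 kPa

Isothermal: T stays 548 K; PV = const ⇒ V₂ = 18.5 L, P₂ = 1090 kPa.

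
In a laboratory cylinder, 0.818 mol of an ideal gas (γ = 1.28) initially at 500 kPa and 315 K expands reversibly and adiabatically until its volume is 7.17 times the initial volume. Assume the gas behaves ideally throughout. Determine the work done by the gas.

3240 J

V₁ = nRT₁/P₁ = 0.818×8.314×315/500 = 4.28 L.
Adiabatic: TV^(γ−1) = const ⇒ T₂ = 315×(0.139)^0.280 = 181 K; PV^γ = const ⇒ P₂ = 40.2 kPa.
ΔU = nCvΔT = 0.818×29.7×(181−315) = -3240 J.
Q = 0 for an adiabatic process, so W = −ΔU = 3240 J.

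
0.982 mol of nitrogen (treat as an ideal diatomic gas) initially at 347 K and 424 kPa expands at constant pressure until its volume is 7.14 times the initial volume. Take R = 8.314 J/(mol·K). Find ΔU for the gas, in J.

43500 J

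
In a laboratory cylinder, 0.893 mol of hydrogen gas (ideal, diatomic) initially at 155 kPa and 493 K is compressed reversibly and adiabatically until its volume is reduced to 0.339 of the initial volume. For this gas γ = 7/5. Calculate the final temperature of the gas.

760 K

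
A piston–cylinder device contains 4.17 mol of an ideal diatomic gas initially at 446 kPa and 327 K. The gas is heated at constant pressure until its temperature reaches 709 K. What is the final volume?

55.1 L

V₁ = nRT₁/P₁ = 4.17×8.314×327/446 = 25.4 L.
Isobaric: P stays 446 kPa; V/T = const ⇒ T₂ = 709 K, V₂ = 55.1 L.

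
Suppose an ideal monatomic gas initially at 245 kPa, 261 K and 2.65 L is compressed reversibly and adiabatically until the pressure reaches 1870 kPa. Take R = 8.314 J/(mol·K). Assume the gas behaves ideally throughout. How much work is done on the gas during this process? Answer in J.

1220 J

n = P₁V₁/(RT₁) = 245×2.65/(8.314×261) = 0.299 mol.
Adiabatic: T₂/T₁ = (P₂/P₁)^((γ−1)/γ) ⇒ T₂ = 261×(7.63)^0.400 = 588 K; V₂ = 0.783 L.
ΔU = nCvΔT = 0.299×12.5×(588−261) = 1220 J.
Q = 0 for an adiabatic process, so W = −ΔU = -1220 J.
Work done on the gas = −W_by = 1220 J.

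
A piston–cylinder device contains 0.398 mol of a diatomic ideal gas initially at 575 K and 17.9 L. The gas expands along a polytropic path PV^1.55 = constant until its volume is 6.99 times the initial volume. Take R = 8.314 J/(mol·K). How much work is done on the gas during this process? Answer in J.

-2270 J

P₁ = nRT₁/V₁ = 0.398×8.314×575/17.9 = 106 kPa.
Polytropic n=1.55: T₂ = T₁(V₁/V₂)^(n−1) = 575×(0.143)^0.55 = 197 K; P₂ = P₁(V₁/V₂)^n = 5.22 kPa.
W = (P₁V₁−P₂V₂)/(n−1) = (106×17.9−5.22×125)/0.55 = 2270 J.
Work done on the gas = −W_by = -2270 J.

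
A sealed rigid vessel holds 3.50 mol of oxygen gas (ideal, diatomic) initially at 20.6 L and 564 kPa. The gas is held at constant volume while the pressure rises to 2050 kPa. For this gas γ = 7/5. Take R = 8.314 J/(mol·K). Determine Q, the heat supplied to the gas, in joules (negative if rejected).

T₁ = P₁V₁/(nR) = 564×20.6/(3.50×8.314) = 399 K.
Isochoric: V stays 20.6 L; P/T = const ⇒ T₂ = 1450 K, P₂ = 2050 kPa.
W = 0 (no volume change).
ΔU = nCvΔT = 3.50×20.8×(1450−399) = 76500 J.
Q = ΔU = 76500 J.

76500 J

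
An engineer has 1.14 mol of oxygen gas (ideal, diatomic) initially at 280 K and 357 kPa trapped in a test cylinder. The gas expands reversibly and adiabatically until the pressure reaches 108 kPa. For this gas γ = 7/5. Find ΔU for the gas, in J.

-1920 J

V₁ = nRT₁/P₁ = 1.14×8.314×280/357 = 7.43 L.
Adiabatic: T₂/T₁ = (P₂/P₁)^((γ−1)/γ) ⇒ T₂ = 280×(0.303)^0.286 = 199 K; V₂ = 17.5 L.
For an ideal gas ΔU = nCvΔT with Cv = (5/2)R = 20.8 J/(mol·K).
ΔU = 1.14×20.8×(199−280) = -1920 J.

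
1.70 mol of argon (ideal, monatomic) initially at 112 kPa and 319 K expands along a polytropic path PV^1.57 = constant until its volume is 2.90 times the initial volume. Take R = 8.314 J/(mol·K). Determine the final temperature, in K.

174 K

V₁ = nRT₁/P₁ = 1.70×8.314×319/112 = 40.3 L.
Polytropic n=1.57: T₂ = T₁(V₁/V₂)^(n−1) = 319×(0.345)^0.57 = 174 K; P₂ = P₁(V₁/V₂)^n = 21.1 kPa.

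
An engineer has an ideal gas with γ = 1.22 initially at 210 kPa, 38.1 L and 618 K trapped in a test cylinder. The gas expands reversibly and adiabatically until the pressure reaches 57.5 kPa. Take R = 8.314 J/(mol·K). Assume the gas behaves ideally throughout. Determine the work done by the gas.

7580 J

n = P₁V₁/(RT₁) = 210×38.1/(8.314×618) = 1.56 mol.
Adiabatic: T₂/T₁ = (P₂/P₁)^((γ−1)/γ) ⇒ T₂ = 618×(0.274)^0.180 = 489 K; V₂ = 110 L.
ΔU = nCvΔT = 1.56×37.8×(489−618) = -7580 J.
Q = 0 for an adiabatic process, so W = −ΔU = 7580 J.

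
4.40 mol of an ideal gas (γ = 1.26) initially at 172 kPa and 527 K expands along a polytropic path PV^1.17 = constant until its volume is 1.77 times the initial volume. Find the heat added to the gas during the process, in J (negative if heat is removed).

3630 J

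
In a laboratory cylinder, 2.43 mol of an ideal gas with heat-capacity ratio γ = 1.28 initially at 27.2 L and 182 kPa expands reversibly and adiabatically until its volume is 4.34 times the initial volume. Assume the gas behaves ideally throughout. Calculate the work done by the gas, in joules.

T₁ = P₁V₁/(nR) = 182×27.2/(2.43×8.314) = 245 K.
Adiabatic: TV^(γ−1) = const ⇒ T₂ = 245×(0.230)^0.280 = 162 K; PV^γ = const ⇒ P₂ = 27.8 kPa.
ΔU = nCvΔT = 2.43×29.7×(162−245) = -5960 J.
Q = 0 for an adiabatic process, so W = −ΔU = 5960 J.

5960 J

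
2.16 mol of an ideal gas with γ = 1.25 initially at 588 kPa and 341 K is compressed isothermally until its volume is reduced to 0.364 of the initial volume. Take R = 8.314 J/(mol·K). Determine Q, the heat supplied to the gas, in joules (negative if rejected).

V₁ = nRT₁/P₁ = 2.16×8.314×341/588 = 10.4 L.
Isothermal: T stays 341 K; PV = const ⇒ V₂ = 3.79 L, P₂ = 1620 kPa.
ΔU = 0 (ideal gas, T constant).
W = nRT ln(V₂/V₁) = 2.16×8.314×341×ln(0.364) = -6190 J.
Q = ΔU + W = -6190 J.

-6190 J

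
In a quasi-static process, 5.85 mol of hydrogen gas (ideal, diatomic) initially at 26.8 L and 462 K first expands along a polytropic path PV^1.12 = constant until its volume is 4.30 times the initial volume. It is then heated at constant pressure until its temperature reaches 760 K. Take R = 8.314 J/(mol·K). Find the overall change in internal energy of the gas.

36200 J

P₁ = nRT₁/V₁ = 5.85×8.314×462/26.8 = 838 kPa.
Step 1 — Polytropic n=1.12: T₂ = T₁(V₁/V₂)^(n−1) = 462×(0.233)^0.12 = 388 K; P₂ = P₁(V₁/V₂)^n = 164 kPa.
W = (P₁V₁−P₂V₂)/(n−1) = (838×26.8−164×115)/0.12 = 30100 J.
ΔU = nCvΔT = 5.85×20.8×(388−462) = -9020 J.
Q = ΔU + W = 21000 J.
State after step 1: P = 164 kPa, V = 115 L, T = 388 K.
Step 2 — Isobaric: P stays 164 kPa; V/T = const ⇒ T₂ = 760 K, V₂ = 226 L.
W = PΔV = 164×(226−115) kPa·L = 18100 J.
ΔU = nCvΔT = 5.85×20.8×(760−388) = 45300 J.
Q = ΔU + W = nCpΔT = 63400 J.
Net over both steps: W = 48200 J, Q = 84400 J, ΔU = 36200 J.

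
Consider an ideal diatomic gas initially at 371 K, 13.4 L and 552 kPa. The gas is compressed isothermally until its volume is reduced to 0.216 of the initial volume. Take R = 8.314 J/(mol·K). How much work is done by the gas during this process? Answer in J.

n = P₁V₁/(RT₁) = 552×13.4/(8.314×371) = 2.40 mol.
Isothermal: T stays 371 K; PV = const ⇒ V₂ = 2.89 L, P₂ = 2560 kPa.
W = nRT ln(V₂/V₁) = 2.40×8.314×371×ln(0.216) = -11300 J.

-11300 J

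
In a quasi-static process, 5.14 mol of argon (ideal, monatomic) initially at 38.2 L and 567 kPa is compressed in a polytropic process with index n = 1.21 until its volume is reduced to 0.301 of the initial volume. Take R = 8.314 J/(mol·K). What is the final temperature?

T₁ = P₁V₁/(nR) = 567×38.2/(5.14×8.314) = 507 K.
Polytropic n=1.21: T₂ = T₁(V₁/V₂)^(n−1) = 507×(3.32)^0.21 = 652 K; P₂ = P₁(V₁/V₂)^n = 2420 kPa.

652 K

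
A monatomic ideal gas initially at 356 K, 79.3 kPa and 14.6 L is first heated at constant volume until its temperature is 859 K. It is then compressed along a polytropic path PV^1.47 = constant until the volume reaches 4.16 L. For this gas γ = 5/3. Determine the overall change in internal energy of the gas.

n = P₁V₁/(RT₁) = 79.3×14.6/(8.314×356) = 0.391 mol.
Step 1 — Isochoric: V stays 14.6 L; P/T = const ⇒ T₂ = 859 K, P₂ = 191 kPa.
W = 0 (no volume change).
ΔU = nCvΔT = 0.391×12.5×(859−356) = 2450 J.
Q = ΔU = 2450 J.
State after step 1: P = 191 kPa, V = 14.6 L, T = 859 K.
Step 2 — Polytropic n=1.47: T₂ = T₁(V₁/V₂)^(n−1) = 859×(3.51)^0.47 = 1550 K; P₂ = P₁(V₁/V₂)^n = 1210 kPa.
W = (P₁V₁−P₂V₂)/(n−1) = (191×14.6−1210×4.16)/0.47 = -4780 J.
ΔU = nCvΔT = 0.391×12.5×(1550−859) = 3370 J.
Q = ΔU + W = -1410 J.
Net over both steps: W = -4780 J, Q = 1040 J, ΔU = 5820 J.

5820 J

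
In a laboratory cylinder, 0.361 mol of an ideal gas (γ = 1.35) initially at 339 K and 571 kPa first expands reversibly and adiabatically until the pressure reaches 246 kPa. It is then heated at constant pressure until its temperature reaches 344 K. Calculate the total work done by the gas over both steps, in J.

785 J

V₁ = nRT₁/P₁ = 0.361×8.314×339/571 = 1.78 L.
Step 1 — Adiabatic: T₂/T₁ = (P₂/P₁)^((γ−1)/γ) ⇒ T₂ = 339×(0.431)^0.259 = 273 K; V₂ = 3.32 L.
ΔU = nCvΔT = 0.361×23.8×(273−339) = -570 J.
Q = 0 for an adiabatic process, so W = −ΔU = 570 J.
State after step 1: P = 246 kPa, V = 3.32 L, T = 273 K.
Step 2 — Isobaric: P stays 246 kPa; V/T = const ⇒ T₂ = 344 K, V₂ = 4.20 L.
W = PΔV = 246×(4.20−3.32) kPa·L = 215 J.
ΔU = nCvΔT = 0.361×23.8×(344−273) = 613 J.
Q = ΔU + W = nCpΔT = 828 J.
Net over both steps: W = 785 J, Q = 828 J, ΔU = 42.9 J.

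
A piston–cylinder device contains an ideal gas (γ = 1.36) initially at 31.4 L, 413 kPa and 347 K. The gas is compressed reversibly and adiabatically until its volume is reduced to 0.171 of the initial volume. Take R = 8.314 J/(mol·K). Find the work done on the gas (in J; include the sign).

32000 J

n = P₁V₁/(RT₁) = 413×31.4/(8.314×347) = 4.50 mol.
Adiabatic: TV^(γ−1) = const ⇒ T₂ = 347×(5.85)^0.360 = 655 K; PV^γ = const ⇒ P₂ = 4560 kPa.
ΔU = nCvΔT = 4.50×23.1×(655−347) = 32000 J.
Q = 0 for an adiabatic process, so W = −ΔU = -32000 J.
Work done on the gas = −W_by = 32000 J.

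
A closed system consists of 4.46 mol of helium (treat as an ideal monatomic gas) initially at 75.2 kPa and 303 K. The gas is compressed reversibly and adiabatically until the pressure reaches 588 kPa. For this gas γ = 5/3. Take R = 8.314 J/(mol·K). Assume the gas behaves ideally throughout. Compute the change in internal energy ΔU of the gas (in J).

21500 J

V₁ = nRT₁/P₁ = 4.46×8.314×303/75.2 = 149 L.
Adiabatic: T₂/T₁ = (P₂/P₁)^((γ−1)/γ) ⇒ T₂ = 303×(7.82)^0.400 = 690 K; V₂ = 43.5 L.
For an ideal gas ΔU = nCvΔT with Cv = (3/2)R = 12.5 J/(mol·K).
ΔU = 4.46×12.5×(690−303) = 21500 J.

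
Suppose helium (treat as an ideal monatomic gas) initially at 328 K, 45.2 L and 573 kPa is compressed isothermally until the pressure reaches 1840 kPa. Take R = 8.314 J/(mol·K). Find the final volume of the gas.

14.1 L

Isothermal: T stays 328 K; PV = const ⇒ V₂ = 14.1 L, P₂ = 1840 kPa.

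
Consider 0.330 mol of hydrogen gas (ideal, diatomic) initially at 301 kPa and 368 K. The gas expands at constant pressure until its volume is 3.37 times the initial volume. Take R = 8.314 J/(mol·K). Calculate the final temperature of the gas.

1240 K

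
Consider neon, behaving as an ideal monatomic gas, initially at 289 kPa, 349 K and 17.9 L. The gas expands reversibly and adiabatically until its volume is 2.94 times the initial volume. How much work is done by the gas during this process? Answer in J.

n = P₁V₁/(RT₁) = 289×17.9/(8.314×349) = 1.78 mol.
Adiabatic: TV^(γ−1) = const ⇒ T₂ = 349×(0.340)^0.667 = 170 K; PV^γ = const ⇒ P₂ = 47.9 kPa.
ΔU = nCvΔT = 1.78×12.5×(170−349) = -3980 J.
Q = 0 for an adiabatic process, so W = −ΔU = 3980 J.

3980 J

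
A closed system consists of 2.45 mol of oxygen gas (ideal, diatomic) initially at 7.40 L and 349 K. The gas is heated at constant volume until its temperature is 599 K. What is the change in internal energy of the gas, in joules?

P₁ = nRT₁/V₁ = 2.45×8.314×349/7.40 = 961 kPa.
Isochoric: V stays 7.40 L; P/T = const ⇒ T₂ = 599 K, P₂ = 1650 kPa.
For an ideal gas ΔU = nCvΔT with Cv = (5/2)R = 20.8 J/(mol·K).
ΔU = 2.45×20.8×(599−349) = 12700 J.

12700 J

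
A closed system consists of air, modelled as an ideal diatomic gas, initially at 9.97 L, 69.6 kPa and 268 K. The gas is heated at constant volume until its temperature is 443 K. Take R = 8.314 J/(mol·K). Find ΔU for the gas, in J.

1130 J

n = P₁V₁/(RT₁) = 69.6×9.97/(8.314×268) = 0.311 mol.
Isochoric: V stays 9.97 L; P/T = const ⇒ T₂ = 443 K, P₂ = 115 kPa.
For an ideal gas ΔU = nCvΔT with Cv = (5/2)R = 20.8 J/(mol·K).
ΔU = 0.311×20.8×(443−268) = 1130 J.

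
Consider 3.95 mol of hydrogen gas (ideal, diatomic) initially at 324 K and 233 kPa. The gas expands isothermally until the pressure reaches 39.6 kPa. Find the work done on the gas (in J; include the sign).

-18900 J

V₁ = nRT₁/P₁ = 3.95×8.314×324/233 = 45.7 L.
Isothermal: T stays 324 K; PV = const ⇒ V₂ = 269 L, P₂ = 39.6 kPa.
W = nRT ln(V₂/V₁) = 3.95×8.314×324×ln(5.88) = 18900 J.
Work done on the gas = −W_by = -18900 J.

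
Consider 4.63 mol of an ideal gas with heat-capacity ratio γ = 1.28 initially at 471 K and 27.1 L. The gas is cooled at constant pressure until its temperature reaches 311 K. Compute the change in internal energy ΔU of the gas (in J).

-22000 J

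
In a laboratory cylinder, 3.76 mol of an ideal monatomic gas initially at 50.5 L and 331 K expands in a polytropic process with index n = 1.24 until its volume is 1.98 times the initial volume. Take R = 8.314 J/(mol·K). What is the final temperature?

P₁ = nRT₁/V₁ = 3.76×8.314×331/50.5 = 205 kPa.
Polytropic n=1.24: T₂ = T₁(V₁/V₂)^(n−1) = 331×(0.505)^0.24 = 281 K; P₂ = P₁(V₁/V₂)^n = 87.8 kPa.

281 K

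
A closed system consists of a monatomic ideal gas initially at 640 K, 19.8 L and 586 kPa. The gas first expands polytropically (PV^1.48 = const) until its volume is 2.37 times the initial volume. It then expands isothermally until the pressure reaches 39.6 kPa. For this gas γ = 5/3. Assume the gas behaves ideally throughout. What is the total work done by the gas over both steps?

n = P₁V₁/(RT₁) = 586×19.8/(8.314×640) = 2.18 mol.
Step 1 — Polytropic n=1.48: T₂ = T₁(V₁/V₂)^(n−1) = 640×(0.422)^0.48 = 423 K; P₂ = P₁(V₁/V₂)^n = 163 kPa.
W = (P₁V₁−P₂V₂)/(n−1) = (586×19.8−163×46.9)/0.48 = 8200 J.
ΔU = nCvΔT = 2.18×12.5×(423−640) = -5900 J.
Q = ΔU + W = 2300 J.
State after step 1: P = 163 kPa, V = 46.9 L, T = 423 K.
Step 2 — Isothermal: T stays 423 K; PV = const ⇒ V₂ = 194 L, P₂ = 39.6 kPa.
ΔU = 0 (ideal gas, T constant).
W = nRT ln(V₂/V₁) = 2.18×8.314×423×ln(4.13) = 10900 J.
Q = ΔU + W = 10900 J.
Net over both steps: W = 19100 J, Q = 13200 J, ΔU = -5900 J.

19100 J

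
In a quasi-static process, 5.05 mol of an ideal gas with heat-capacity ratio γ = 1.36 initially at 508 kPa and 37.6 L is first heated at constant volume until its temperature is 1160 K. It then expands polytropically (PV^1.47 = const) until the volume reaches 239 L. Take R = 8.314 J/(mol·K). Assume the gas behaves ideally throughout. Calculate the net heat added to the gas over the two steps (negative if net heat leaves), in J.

T₁ = P₁V₁/(nR) = 508×37.6/(5.05×8.314) = 455 K.
Step 1 — Isochoric: V stays 37.6 L; P/T = const ⇒ T₂ = 1160 K, P₂ = 1300 kPa.
W = 0 (no volume change).
ΔU = nCvΔT = 5.05×23.1×(1160−455) = 82200 J.
Q = ΔU = 82200 J.
State after step 1: P = 1300 kPa, V = 37.6 L, T = 1160 K.
Step 2 — Polytropic n=1.47: T₂ = T₁(V₁/V₂)^(n−1) = 1160×(0.157)^0.47 = 486 K; P₂ = P₁(V₁/V₂)^n = 85.4 kPa.
W = (P₁V₁−P₂V₂)/(n−1) = (1300×37.6−85.4×239)/0.47 = 60200 J.
ΔU = nCvΔT = 5.05×23.1×(486−1160) = -78600 J.
Q = ΔU + W = -18400 J.
Net over both steps: W = 60200 J, Q = 63800 J, ΔU = 3660 J.

63800 J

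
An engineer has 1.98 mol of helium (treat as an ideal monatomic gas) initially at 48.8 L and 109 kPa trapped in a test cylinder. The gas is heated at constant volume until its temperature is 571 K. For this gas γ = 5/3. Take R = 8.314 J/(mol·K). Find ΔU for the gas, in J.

T₁ = P₁V₁/(nR) = 109×48.8/(1.98×8.314) = 323 K.
Isochoric: V stays 48.8 L; P/T = const ⇒ T₂ = 571 K, P₂ = 193 kPa.
For an ideal gas ΔU = nCvΔT with Cv = (3/2)R = 12.5 J/(mol·K).
ΔU = 1.98×12.5×(571−323) = 6120 J.

6120 J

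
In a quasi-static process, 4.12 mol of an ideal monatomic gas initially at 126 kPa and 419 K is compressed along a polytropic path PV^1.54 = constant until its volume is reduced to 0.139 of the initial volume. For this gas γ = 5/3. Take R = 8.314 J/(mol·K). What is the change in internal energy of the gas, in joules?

41000 J

V₁ = nRT₁/P₁ = 4.12×8.314×419/126 = 114 L.
Polytropic n=1.54: T₂ = T₁(V₁/V₂)^(n−1) = 419×(7.19)^0.54 = 1220 K; P₂ = P₁(V₁/V₂)^n = 2630 kPa.
For an ideal gas ΔU = nCvΔT with Cv = (3/2)R = 12.5 J/(mol·K).
ΔU = 4.12×12.5×(1220−419) = 41000 J.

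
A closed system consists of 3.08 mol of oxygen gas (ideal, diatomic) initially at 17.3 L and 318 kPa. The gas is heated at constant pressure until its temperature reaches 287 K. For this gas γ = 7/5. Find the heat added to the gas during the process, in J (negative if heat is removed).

6470 J

T₁ = P₁V₁/(nR) = 318×17.3/(3.08×8.314) = 215 K.
Isobaric: P stays 318 kPa; V/T = const ⇒ T₂ = 287 K, V₂ = 23.1 L.
W = PΔV = 318×(23.1−17.3) kPa·L = 1850 J.
ΔU = nCvΔT = 3.08×20.8×(287−215) = 4620 J.
Q = ΔU + W = nCpΔT = 6470 J.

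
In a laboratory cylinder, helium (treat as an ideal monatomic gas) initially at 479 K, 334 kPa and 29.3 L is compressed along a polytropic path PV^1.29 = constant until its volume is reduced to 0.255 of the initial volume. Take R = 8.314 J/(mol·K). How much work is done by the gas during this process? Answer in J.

-16400 J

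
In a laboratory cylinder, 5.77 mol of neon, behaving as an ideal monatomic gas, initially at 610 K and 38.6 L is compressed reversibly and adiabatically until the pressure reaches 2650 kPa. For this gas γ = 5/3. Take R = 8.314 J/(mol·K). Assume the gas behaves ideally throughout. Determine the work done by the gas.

-28500 J

P₁ = nRT₁/V₁ = 5.77×8.314×610/38.6 = 758 kPa.
Adiabatic: T₂/T₁ = (P₂/P₁)^((γ−1)/γ) ⇒ T₂ = 610×(3.50)^0.400 = 1010 K; V₂ = 18.2 L.
ΔU = nCvΔT = 5.77×12.5×(1010−610) = 28500 J.
Q = 0 for an adiabatic process, so W = −ΔU = -28500 J.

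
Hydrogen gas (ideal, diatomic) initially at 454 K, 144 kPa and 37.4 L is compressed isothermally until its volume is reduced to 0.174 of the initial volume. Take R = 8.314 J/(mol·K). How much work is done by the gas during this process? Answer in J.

-9420 J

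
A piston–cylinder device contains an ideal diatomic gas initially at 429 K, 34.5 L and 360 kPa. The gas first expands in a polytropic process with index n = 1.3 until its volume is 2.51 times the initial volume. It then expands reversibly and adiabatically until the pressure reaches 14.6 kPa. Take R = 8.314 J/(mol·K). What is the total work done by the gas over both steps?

20300 J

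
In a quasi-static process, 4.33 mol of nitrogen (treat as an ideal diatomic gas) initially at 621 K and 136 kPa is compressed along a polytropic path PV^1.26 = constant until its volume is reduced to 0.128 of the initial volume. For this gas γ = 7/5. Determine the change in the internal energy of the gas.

V₁ = nRT₁/P₁ = 4.33×8.314×621/136 = 164 L.
Polytropic n=1.26: T₂ = T₁(V₁/V₂)^(n−1) = 621×(7.81)^0.26 = 1060 K; P₂ = P₁(V₁/V₂)^n = 1810 kPa.
For an ideal gas ΔU = nCvΔT with Cv = (5/2)R = 20.8 J/(mol·K).
ΔU = 4.33×20.8×(1060−621) = 39500 J.

39500 J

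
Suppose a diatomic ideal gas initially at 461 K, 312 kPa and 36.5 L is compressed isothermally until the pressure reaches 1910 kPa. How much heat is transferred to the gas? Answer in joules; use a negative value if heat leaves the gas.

-20600 J

n = P₁V₁/(RT₁) = 312×36.5/(8.314×461) = 2.97 mol.
Isothermal: T stays 461 K; PV = const ⇒ V₂ = 5.96 L, P₂ = 1910 kPa.
ΔU = 0 (ideal gas, T constant).
W = nRT ln(V₂/V₁) = 2.97×8.314×461×ln(0.163) = -20600 J.
Q = ΔU + W = -20600 J.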